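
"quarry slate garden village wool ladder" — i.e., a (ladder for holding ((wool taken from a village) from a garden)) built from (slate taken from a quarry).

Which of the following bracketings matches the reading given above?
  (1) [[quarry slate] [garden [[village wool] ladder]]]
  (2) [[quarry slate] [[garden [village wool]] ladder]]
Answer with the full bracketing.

[[quarry slate] [[garden [village wool]] ladder]]

The paraphrase's head is the "ladder" part ("garden village wool ladder"); its modifier is "quarry slate".
That top-level split, carried through the inner groups, gives [[quarry slate] [[garden [village wool]] ladder]].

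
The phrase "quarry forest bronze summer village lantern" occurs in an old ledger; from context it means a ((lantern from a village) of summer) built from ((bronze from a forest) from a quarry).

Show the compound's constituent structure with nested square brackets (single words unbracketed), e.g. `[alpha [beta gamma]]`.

[[quarry [forest bronze]] [summer [village lantern]]]

At the top level: head "lantern" (specifically "summer village lantern"); modifier "quarry forest bronze".
"quarry forest bronze" → head "bronze" (specifically "forest bronze"), modifier "quarry".
"forest bronze" → head "bronze", modifier "forest".
"summer village lantern" → head "lantern" (specifically "village lantern"), modifier "summer".
"village lantern" → head "lantern", modifier "village".
Assembled: [[quarry [forest bronze]] [summer [village lantern]]].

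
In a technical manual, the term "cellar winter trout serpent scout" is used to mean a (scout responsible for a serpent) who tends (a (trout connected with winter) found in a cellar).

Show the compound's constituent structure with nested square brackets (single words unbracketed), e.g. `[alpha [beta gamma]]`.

Whole compound: head "scout" (specifically "serpent scout"), modifier "cellar winter trout".
Inside "cellar winter trout": head "trout" (specifically "winter trout"), modifier "cellar".
Inside "winter trout": head "trout", modifier "winter".
Inside "serpent scout": head "scout", modifier "serpent".
Putting it together: [[cellar [winter trout]] [serpent scout]].

[[cellar [winter trout]] [serpent scout]]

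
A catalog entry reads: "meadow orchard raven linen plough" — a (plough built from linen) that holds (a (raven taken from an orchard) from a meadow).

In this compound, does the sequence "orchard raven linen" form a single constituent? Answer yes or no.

no

The top-level split is [meadow orchard raven] [linen plough]; the full structure is [[meadow [orchard raven]] [linen plough]].
"orchard raven linen" straddles a constituent boundary, so it is not a single unit.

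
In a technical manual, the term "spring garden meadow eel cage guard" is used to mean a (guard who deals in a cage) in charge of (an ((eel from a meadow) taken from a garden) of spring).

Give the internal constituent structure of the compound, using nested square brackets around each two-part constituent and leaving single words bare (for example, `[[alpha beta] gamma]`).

The outermost head in the paraphrase is "guard" (specifically "cage guard"), modified by "spring garden meadow eel".
Inside "spring garden meadow eel": head "eel" (specifically "garden meadow eel"), modifier "spring".
Inside "garden meadow eel": head "eel" (specifically "meadow eel"), modifier "garden".
Inside "meadow eel": head "eel", modifier "meadow".
Inside "cage guard": head "guard", modifier "cage".
Putting it together: [[spring [garden [meadow eel]]] [cage guard]].

[[spring [garden [meadow eel]]] [cage guard]]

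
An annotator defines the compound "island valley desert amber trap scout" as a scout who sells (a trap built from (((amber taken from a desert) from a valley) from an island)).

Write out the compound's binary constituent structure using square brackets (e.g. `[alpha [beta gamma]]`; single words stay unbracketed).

[[[island [valley [desert amber]]] trap] scout]

The outermost head in the paraphrase is "scout", modified by "island valley desert amber trap".
Inside "island valley desert amber trap": head "trap", modifier "island valley desert amber".
Inside "island valley desert amber": head "amber" (specifically "valley desert amber"), modifier "island".
Inside "valley desert amber": head "amber" (specifically "desert amber"), modifier "valley".
Inside "desert amber": head "amber", modifier "desert".
Assembled: [[[island [valley [desert amber]]] trap] scout].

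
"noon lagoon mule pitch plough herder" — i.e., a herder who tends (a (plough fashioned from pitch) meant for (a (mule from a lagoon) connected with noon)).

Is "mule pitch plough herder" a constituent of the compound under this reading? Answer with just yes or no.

The top-level split is [noon lagoon mule pitch plough] [herder]; the full structure is [[[noon [lagoon mule]] [pitch plough]] herder].
"mule pitch plough herder" straddles a constituent boundary, so it is not a single unit.

no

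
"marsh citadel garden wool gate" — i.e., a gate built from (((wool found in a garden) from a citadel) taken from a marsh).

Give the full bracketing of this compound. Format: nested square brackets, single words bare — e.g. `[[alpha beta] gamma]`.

At the top level: head "gate"; modifier "marsh citadel garden wool".
"marsh citadel garden wool" → head "wool" (specifically "citadel garden wool"), modifier "marsh".
"citadel garden wool" → head "wool" (specifically "garden wool"), modifier "citadel".
"garden wool" → head "wool", modifier "garden".
Assembled: [[marsh [citadel [garden wool]]] gate].

[[marsh [citadel [garden wool]]] gate]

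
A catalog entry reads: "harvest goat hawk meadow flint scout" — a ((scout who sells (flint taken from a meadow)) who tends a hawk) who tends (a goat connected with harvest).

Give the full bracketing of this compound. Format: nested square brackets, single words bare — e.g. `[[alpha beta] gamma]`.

At the top level: head "scout" (specifically "hawk meadow flint scout"); modifier "harvest goat".
Inside "harvest goat": head "goat", modifier "harvest".
Inside "hawk meadow flint scout": head "scout" (specifically "meadow flint scout"), modifier "hawk".
Inside "meadow flint scout": head "scout", modifier "meadow flint".
Inside "meadow flint": head "flint", modifier "meadow".
Putting it together: [[harvest goat] [hawk [[meadow flint] scout]]].

[[harvest goat] [hawk [[meadow flint] scout]]]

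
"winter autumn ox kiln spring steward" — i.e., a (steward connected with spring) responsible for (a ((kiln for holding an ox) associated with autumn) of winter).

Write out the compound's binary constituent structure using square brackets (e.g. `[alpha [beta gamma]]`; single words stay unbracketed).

[[winter [autumn [ox kiln]]] [spring steward]]

Whole compound: head "steward" (specifically "spring steward"), modifier "winter autumn ox kiln".
Within "winter autumn ox kiln", the head is "kiln" (specifically "autumn ox kiln") and the modifier is "winter".
Within "autumn ox kiln", the head is "kiln" (specifically "ox kiln") and the modifier is "autumn".
Within "ox kiln", the head is "kiln" and the modifier is "ox".
Within "spring steward", the head is "steward" and the modifier is "spring".
Putting it together: [[winter [autumn [ox kiln]]] [spring steward]].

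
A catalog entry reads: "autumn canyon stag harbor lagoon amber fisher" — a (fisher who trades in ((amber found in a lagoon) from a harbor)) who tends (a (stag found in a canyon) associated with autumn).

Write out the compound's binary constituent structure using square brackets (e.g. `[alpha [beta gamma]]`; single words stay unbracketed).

[[autumn [canyon stag]] [[harbor [lagoon amber]] fisher]]

Overall it is a kind of fisher (specifically "harbor lagoon amber fisher"); the modifier is "autumn canyon stag".
"autumn canyon stag" → head "stag" (specifically "canyon stag"), modifier "autumn".
"canyon stag" → head "stag", modifier "canyon".
"harbor lagoon amber fisher" → head "fisher", modifier "harbor lagoon amber".
"harbor lagoon amber" → head "amber" (specifically "lagoon amber"), modifier "harbor".
"lagoon amber" → head "amber", modifier "lagoon".
So the structure is [[autumn [canyon stag]] [[harbor [lagoon amber]] fisher]].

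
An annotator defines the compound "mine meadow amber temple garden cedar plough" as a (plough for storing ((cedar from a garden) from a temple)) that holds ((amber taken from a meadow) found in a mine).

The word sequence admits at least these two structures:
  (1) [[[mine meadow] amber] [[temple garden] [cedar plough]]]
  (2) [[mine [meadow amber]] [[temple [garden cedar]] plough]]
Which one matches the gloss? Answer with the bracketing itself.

The paraphrase's head is the "plough" part ("temple garden cedar plough"); its modifier is "mine meadow amber".
That top-level split, carried through the inner groups, gives [[mine [meadow amber]] [[temple [garden cedar]] plough]].

[[mine [meadow amber]] [[temple [garden cedar]] plough]]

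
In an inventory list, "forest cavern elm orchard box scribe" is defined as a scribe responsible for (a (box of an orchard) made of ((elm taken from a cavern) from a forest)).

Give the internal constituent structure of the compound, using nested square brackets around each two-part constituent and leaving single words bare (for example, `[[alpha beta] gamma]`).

[[[forest [cavern elm]] [orchard box]] scribe]

The outermost head in the paraphrase is "scribe", modified by "forest cavern elm orchard box".
"forest cavern elm orchard box" → head "box" (specifically "orchard box"), modifier "forest cavern elm".
"forest cavern elm" → head "elm" (specifically "cavern elm"), modifier "forest".
"cavern elm" → head "elm", modifier "cavern".
"orchard box" → head "box", modifier "orchard".
Putting it together: [[[forest [cavern elm]] [orchard box]] scribe].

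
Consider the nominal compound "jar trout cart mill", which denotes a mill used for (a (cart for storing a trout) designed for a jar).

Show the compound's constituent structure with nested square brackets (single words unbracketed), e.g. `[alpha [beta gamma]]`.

[[jar [trout cart]] mill]

Overall it is a kind of mill; the modifier is "jar trout cart".
Within "jar trout cart", the head is "cart" (specifically "trout cart") and the modifier is "jar".
Within "trout cart", the head is "cart" and the modifier is "trout".
So the structure is [[jar [trout cart]] mill].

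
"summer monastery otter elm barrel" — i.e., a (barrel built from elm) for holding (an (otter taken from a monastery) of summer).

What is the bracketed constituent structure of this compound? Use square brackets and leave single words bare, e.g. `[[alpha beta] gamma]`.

The outermost head in the paraphrase is "barrel" (specifically "elm barrel"), modified by "summer monastery otter".
Within "summer monastery otter", the head is "otter" (specifically "monastery otter") and the modifier is "summer".
Within "monastery otter", the head is "otter" and the modifier is "monastery".
Within "elm barrel", the head is "barrel" and the modifier is "elm".
Assembled: [[summer [monastery otter]] [elm barrel]].

[[summer [monastery otter]] [elm barrel]]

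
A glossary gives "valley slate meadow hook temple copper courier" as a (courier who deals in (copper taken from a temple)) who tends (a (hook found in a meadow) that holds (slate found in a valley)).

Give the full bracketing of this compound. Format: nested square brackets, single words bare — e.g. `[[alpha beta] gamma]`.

[[[valley slate] [meadow hook]] [[temple copper] courier]]

The outermost head in the paraphrase is "courier" (specifically "temple copper courier"), modified by "valley slate meadow hook".
Within "valley slate meadow hook", the head is "hook" (specifically "meadow hook") and the modifier is "valley slate".
Within "valley slate", the head is "slate" and the modifier is "valley".
Within "meadow hook", the head is "hook" and the modifier is "meadow".
Within "temple copper courier", the head is "courier" and the modifier is "temple copper".
Within "temple copper", the head is "copper" and the modifier is "temple".
Putting it together: [[[valley slate] [meadow hook]] [[temple copper] courier]].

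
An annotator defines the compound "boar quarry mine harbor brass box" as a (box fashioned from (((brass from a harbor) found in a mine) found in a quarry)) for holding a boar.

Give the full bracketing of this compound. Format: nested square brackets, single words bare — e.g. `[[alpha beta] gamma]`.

At the top level: head "box" (specifically "quarry mine harbor brass box"); modifier "boar".
Within "quarry mine harbor brass box", the head is "box" and the modifier is "quarry mine harbor brass".
Within "quarry mine harbor brass", the head is "brass" (specifically "mine harbor brass") and the modifier is "quarry".
Within "mine harbor brass", the head is "brass" (specifically "harbor brass") and the modifier is "mine".
Within "harbor brass", the head is "brass" and the modifier is "harbor".
Assembled: [boar [[quarry [mine [harbor brass]]] box]].

[boar [[quarry [mine [harbor brass]]] box]]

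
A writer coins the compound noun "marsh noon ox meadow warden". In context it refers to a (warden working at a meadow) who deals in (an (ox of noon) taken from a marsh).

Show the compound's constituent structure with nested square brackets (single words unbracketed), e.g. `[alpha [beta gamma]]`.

Whole compound: head "warden" (specifically "meadow warden"), modifier "marsh noon ox".
Inside "marsh noon ox": head "ox" (specifically "noon ox"), modifier "marsh".
Inside "noon ox": head "ox", modifier "noon".
Inside "meadow warden": head "warden", modifier "meadow".
Putting it together: [[marsh [noon ox]] [meadow warden]].

[[marsh [noon ox]] [meadow warden]]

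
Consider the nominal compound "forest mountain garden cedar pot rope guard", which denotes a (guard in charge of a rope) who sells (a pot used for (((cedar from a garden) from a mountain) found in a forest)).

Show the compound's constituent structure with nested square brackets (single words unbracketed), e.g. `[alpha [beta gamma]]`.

[[[forest [mountain [garden cedar]]] pot] [rope guard]]

At the top level: head "guard" (specifically "rope guard"); modifier "forest mountain garden cedar pot".
Within "forest mountain garden cedar pot", the head is "pot" and the modifier is "forest mountain garden cedar".
Within "forest mountain garden cedar", the head is "cedar" (specifically "mountain garden cedar") and the modifier is "forest".
Within "mountain garden cedar", the head is "cedar" (specifically "garden cedar") and the modifier is "mountain".
Within "garden cedar", the head is "cedar" and the modifier is "garden".
Within "rope guard", the head is "guard" and the modifier is "rope".
So the structure is [[[forest [mountain [garden cedar]]] pot] [rope guard]].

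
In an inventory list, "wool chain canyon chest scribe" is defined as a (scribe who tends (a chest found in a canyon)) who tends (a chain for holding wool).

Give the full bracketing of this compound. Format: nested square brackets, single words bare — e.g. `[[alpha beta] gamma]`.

Overall it is a kind of scribe (specifically "canyon chest scribe"); the modifier is "wool chain".
"wool chain" → head "chain", modifier "wool".
"canyon chest scribe" → head "scribe", modifier "canyon chest".
"canyon chest" → head "chest", modifier "canyon".
Putting it together: [[wool chain] [[canyon chest] scribe]].

[[wool chain] [[canyon chest] scribe]]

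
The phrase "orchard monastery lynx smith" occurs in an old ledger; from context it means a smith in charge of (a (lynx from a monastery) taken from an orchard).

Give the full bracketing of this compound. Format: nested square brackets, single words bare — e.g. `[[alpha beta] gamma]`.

[[orchard [monastery lynx]] smith]

Whole compound: head "smith", modifier "orchard monastery lynx".
"orchard monastery lynx" → head "lynx" (specifically "monastery lynx"), modifier "orchard".
"monastery lynx" → head "lynx", modifier "monastery".
So the structure is [[orchard [monastery lynx]] smith].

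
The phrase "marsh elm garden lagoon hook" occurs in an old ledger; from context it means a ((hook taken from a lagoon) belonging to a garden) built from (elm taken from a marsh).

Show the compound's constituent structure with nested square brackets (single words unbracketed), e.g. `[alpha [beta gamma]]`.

[[marsh elm] [garden [lagoon hook]]]

The outermost head in the paraphrase is "hook" (specifically "garden lagoon hook"), modified by "marsh elm".
Within "marsh elm", the head is "elm" and the modifier is "marsh".
Within "garden lagoon hook", the head is "hook" (specifically "lagoon hook") and the modifier is "garden".
Within "lagoon hook", the head is "hook" and the modifier is "lagoon".
Assembled: [[marsh elm] [garden [lagoon hook]]].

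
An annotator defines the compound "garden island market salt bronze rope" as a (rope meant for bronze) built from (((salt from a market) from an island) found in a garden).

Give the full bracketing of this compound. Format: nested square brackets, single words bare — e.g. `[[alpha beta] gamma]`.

Overall it is a kind of rope (specifically "bronze rope"); the modifier is "garden island market salt".
"garden island market salt" → head "salt" (specifically "island market salt"), modifier "garden".
"island market salt" → head "salt" (specifically "market salt"), modifier "island".
"market salt" → head "salt", modifier "market".
"bronze rope" → head "rope", modifier "bronze".
So the structure is [[garden [island [market salt]]] [bronze rope]].

[[garden [island [market salt]]] [bronze rope]]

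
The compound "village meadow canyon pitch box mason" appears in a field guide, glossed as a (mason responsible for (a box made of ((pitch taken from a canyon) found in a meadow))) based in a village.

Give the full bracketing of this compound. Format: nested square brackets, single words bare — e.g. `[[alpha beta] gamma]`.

Overall it is a kind of mason (specifically "meadow canyon pitch box mason"); the modifier is "village".
Inside "meadow canyon pitch box mason": head "mason", modifier "meadow canyon pitch box".
Inside "meadow canyon pitch box": head "box", modifier "meadow canyon pitch".
Inside "meadow canyon pitch": head "pitch" (specifically "canyon pitch"), modifier "meadow".
Inside "canyon pitch": head "pitch", modifier "canyon".
Assembled: [village [[[meadow [canyon pitch]] box] mason]].

[village [[[meadow [canyon pitch]] box] mason]]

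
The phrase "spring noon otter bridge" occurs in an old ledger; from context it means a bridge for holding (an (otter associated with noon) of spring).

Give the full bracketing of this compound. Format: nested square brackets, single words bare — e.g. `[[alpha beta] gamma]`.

[[spring [noon otter]] bridge]

Whole compound: head "bridge", modifier "spring noon otter".
Inside "spring noon otter": head "otter" (specifically "noon otter"), modifier "spring".
Inside "noon otter": head "otter", modifier "noon".
So the structure is [[spring [noon otter]] bridge].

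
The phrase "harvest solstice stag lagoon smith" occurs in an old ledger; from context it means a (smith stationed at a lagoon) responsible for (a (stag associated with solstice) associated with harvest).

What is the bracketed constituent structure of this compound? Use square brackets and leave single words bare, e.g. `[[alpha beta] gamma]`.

[[harvest [solstice stag]] [lagoon smith]]

Whole compound: head "smith" (specifically "lagoon smith"), modifier "harvest solstice stag".
"harvest solstice stag" → head "stag" (specifically "solstice stag"), modifier "harvest".
"solstice stag" → head "stag", modifier "solstice".
"lagoon smith" → head "smith", modifier "lagoon".
So the structure is [[harvest [solstice stag]] [lagoon smith]].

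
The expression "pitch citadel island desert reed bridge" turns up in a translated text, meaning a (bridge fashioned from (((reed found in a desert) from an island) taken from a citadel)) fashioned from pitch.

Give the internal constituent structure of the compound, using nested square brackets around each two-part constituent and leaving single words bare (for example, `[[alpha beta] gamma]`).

Whole compound: head "bridge" (specifically "citadel island desert reed bridge"), modifier "pitch".
Inside "citadel island desert reed bridge": head "bridge", modifier "citadel island desert reed".
Inside "citadel island desert reed": head "reed" (specifically "island desert reed"), modifier "citadel".
Inside "island desert reed": head "reed" (specifically "desert reed"), modifier "island".
Inside "desert reed": head "reed", modifier "desert".
Putting it together: [pitch [[citadel [island [desert reed]]] bridge]].

[pitch [[citadel [island [desert reed]]] bridge]]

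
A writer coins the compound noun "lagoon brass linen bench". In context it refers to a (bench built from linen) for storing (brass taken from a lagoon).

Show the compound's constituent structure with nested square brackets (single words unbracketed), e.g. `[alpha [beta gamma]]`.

[[lagoon brass] [linen bench]]

Overall it is a kind of bench (specifically "linen bench"); the modifier is "lagoon brass".
Within "lagoon brass", the head is "brass" and the modifier is "lagoon".
Within "linen bench", the head is "bench" and the modifier is "linen".
Putting it together: [[lagoon brass] [linen bench]].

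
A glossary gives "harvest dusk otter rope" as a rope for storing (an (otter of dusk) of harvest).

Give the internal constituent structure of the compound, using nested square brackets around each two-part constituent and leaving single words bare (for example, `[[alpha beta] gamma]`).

[[harvest [dusk otter]] rope]

At the top level: head "rope"; modifier "harvest dusk otter".
"harvest dusk otter" → head "otter" (specifically "dusk otter"), modifier "harvest".
"dusk otter" → head "otter", modifier "dusk".
So the structure is [[harvest [dusk otter]] rope].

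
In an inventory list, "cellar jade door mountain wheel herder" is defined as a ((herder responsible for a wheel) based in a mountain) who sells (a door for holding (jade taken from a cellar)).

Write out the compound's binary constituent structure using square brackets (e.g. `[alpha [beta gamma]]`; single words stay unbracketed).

[[[cellar jade] door] [mountain [wheel herder]]]

Whole compound: head "herder" (specifically "mountain wheel herder"), modifier "cellar jade door".
"cellar jade door" → head "door", modifier "cellar jade".
"cellar jade" → head "jade", modifier "cellar".
"mountain wheel herder" → head "herder" (specifically "wheel herder"), modifier "mountain".
"wheel herder" → head "herder", modifier "wheel".
Putting it together: [[[cellar jade] door] [mountain [wheel herder]]].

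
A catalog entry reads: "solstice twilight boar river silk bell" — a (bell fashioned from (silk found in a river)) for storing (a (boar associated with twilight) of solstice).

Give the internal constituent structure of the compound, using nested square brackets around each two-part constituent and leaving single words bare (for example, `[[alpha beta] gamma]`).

[[solstice [twilight boar]] [[river silk] bell]]

Whole compound: head "bell" (specifically "river silk bell"), modifier "solstice twilight boar".
Within "solstice twilight boar", the head is "boar" (specifically "twilight boar") and the modifier is "solstice".
Within "twilight boar", the head is "boar" and the modifier is "twilight".
Within "river silk bell", the head is "bell" and the modifier is "river silk".
Within "river silk", the head is "silk" and the modifier is "river".
Putting it together: [[solstice [twilight boar]] [[river silk] bell]].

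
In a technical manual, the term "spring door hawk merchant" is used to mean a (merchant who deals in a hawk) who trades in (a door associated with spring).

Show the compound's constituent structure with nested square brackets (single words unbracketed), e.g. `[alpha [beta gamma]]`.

[[spring door] [hawk merchant]]

At the top level: head "merchant" (specifically "hawk merchant"); modifier "spring door".
"spring door" → head "door", modifier "spring".
"hawk merchant" → head "merchant", modifier "hawk".
Assembled: [[spring door] [hawk merchant]].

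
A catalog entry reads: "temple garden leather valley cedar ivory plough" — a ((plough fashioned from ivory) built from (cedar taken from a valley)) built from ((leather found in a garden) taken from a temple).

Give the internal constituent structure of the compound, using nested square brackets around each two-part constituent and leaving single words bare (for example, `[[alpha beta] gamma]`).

Whole compound: head "plough" (specifically "valley cedar ivory plough"), modifier "temple garden leather".
Inside "temple garden leather": head "leather" (specifically "garden leather"), modifier "temple".
Inside "garden leather": head "leather", modifier "garden".
Inside "valley cedar ivory plough": head "plough" (specifically "ivory plough"), modifier "valley cedar".
Inside "valley cedar": head "cedar", modifier "valley".
Inside "ivory plough": head "plough", modifier "ivory".
Assembled: [[temple [garden leather]] [[valley cedar] [ivory plough]]].

[[temple [garden leather]] [[valley cedar] [ivory plough]]]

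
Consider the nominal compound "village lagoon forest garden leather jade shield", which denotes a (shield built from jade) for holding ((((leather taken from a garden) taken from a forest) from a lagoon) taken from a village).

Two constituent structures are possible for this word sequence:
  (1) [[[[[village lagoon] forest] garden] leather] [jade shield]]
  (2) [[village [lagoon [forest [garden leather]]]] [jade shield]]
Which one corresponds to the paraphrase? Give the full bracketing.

[[village [lagoon [forest [garden leather]]]] [jade shield]]

The paraphrase's head is the "shield" part ("jade shield"); its modifier is "village lagoon forest garden leather".
That top-level split, carried through the inner groups, gives [[village [lagoon [forest [garden leather]]]] [jade shield]].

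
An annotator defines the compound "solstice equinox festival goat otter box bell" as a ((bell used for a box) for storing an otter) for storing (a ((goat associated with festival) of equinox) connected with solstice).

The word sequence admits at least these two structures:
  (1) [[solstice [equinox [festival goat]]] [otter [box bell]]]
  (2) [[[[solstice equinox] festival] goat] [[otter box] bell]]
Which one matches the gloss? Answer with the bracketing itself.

[[solstice [equinox [festival goat]]] [otter [box bell]]]

The paraphrase's head is the "bell" part ("otter box bell"); its modifier is "solstice equinox festival goat".
That top-level split, carried through the inner groups, gives [[solstice [equinox [festival goat]]] [otter [box bell]]].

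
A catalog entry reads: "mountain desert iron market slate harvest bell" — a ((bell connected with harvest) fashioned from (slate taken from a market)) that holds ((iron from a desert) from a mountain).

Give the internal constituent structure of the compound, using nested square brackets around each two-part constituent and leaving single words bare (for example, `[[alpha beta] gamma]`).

[[mountain [desert iron]] [[market slate] [harvest bell]]]

Whole compound: head "bell" (specifically "market slate harvest bell"), modifier "mountain desert iron".
Inside "mountain desert iron": head "iron" (specifically "desert iron"), modifier "mountain".
Inside "desert iron": head "iron", modifier "desert".
Inside "market slate harvest bell": head "bell" (specifically "harvest bell"), modifier "market slate".
Inside "market slate": head "slate", modifier "market".
Inside "harvest bell": head "bell", modifier "harvest".
So the structure is [[mountain [desert iron]] [[market slate] [harvest bell]]].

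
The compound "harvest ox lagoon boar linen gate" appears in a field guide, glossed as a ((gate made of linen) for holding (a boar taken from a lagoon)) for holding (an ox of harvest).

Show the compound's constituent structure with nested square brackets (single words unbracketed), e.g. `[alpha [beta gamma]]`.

[[harvest ox] [[lagoon boar] [linen gate]]]

Whole compound: head "gate" (specifically "lagoon boar linen gate"), modifier "harvest ox".
Inside "harvest ox": head "ox", modifier "harvest".
Inside "lagoon boar linen gate": head "gate" (specifically "linen gate"), modifier "lagoon boar".
Inside "lagoon boar": head "boar", modifier "lagoon".
Inside "linen gate": head "gate", modifier "linen".
Assembled: [[harvest ox] [[lagoon boar] [linen gate]]].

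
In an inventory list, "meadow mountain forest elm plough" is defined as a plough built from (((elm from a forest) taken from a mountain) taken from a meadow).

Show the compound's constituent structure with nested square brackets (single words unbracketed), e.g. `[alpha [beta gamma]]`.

[[meadow [mountain [forest elm]]] plough]

The outermost head in the paraphrase is "plough", modified by "meadow mountain forest elm".
Inside "meadow mountain forest elm": head "elm" (specifically "mountain forest elm"), modifier "meadow".
Inside "mountain forest elm": head "elm" (specifically "forest elm"), modifier "mountain".
Inside "forest elm": head "elm", modifier "forest".
Putting it together: [[meadow [mountain [forest elm]]] plough].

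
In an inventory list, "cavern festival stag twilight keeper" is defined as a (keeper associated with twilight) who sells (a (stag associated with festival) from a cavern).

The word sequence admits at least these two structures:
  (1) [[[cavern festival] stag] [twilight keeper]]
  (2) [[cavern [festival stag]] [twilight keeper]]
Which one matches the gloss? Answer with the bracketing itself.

The paraphrase's head is the "keeper" part ("twilight keeper"); its modifier is "cavern festival stag".
That top-level split, carried through the inner groups, gives [[cavern [festival stag]] [twilight keeper]].

[[cavern [festival stag]] [twilight keeper]]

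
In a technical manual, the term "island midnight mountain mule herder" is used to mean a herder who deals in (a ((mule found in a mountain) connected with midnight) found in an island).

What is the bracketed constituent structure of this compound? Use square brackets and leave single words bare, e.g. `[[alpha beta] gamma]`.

[[island [midnight [mountain mule]]] herder]

At the top level: head "herder"; modifier "island midnight mountain mule".
Within "island midnight mountain mule", the head is "mule" (specifically "midnight mountain mule") and the modifier is "island".
Within "midnight mountain mule", the head is "mule" (specifically "mountain mule") and the modifier is "midnight".
Within "mountain mule", the head is "mule" and the modifier is "mountain".
Putting it together: [[island [midnight [mountain mule]]] herder].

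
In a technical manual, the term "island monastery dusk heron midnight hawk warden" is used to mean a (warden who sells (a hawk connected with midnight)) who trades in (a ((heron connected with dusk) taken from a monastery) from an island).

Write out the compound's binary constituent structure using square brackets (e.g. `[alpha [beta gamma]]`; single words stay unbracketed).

[[island [monastery [dusk heron]]] [[midnight hawk] warden]]

Whole compound: head "warden" (specifically "midnight hawk warden"), modifier "island monastery dusk heron".
"island monastery dusk heron" → head "heron" (specifically "monastery dusk heron"), modifier "island".
"monastery dusk heron" → head "heron" (specifically "dusk heron"), modifier "monastery".
"dusk heron" → head "heron", modifier "dusk".
"midnight hawk warden" → head "warden", modifier "midnight hawk".
"midnight hawk" → head "hawk", modifier "midnight".
Assembled: [[island [monastery [dusk heron]]] [[midnight hawk] warden]].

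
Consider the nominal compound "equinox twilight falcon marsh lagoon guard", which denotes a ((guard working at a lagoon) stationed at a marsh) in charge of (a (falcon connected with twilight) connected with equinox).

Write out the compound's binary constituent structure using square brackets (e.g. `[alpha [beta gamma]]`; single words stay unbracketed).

[[equinox [twilight falcon]] [marsh [lagoon guard]]]

The outermost head in the paraphrase is "guard" (specifically "marsh lagoon guard"), modified by "equinox twilight falcon".
Inside "equinox twilight falcon": head "falcon" (specifically "twilight falcon"), modifier "equinox".
Inside "twilight falcon": head "falcon", modifier "twilight".
Inside "marsh lagoon guard": head "guard" (specifically "lagoon guard"), modifier "marsh".
Inside "lagoon guard": head "guard", modifier "lagoon".
Putting it together: [[equinox [twilight falcon]] [marsh [lagoon guard]]].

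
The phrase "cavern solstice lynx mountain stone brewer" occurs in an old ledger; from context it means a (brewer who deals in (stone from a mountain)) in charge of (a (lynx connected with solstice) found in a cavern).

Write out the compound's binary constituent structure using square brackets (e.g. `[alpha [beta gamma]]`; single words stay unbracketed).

The outermost head in the paraphrase is "brewer" (specifically "mountain stone brewer"), modified by "cavern solstice lynx".
Within "cavern solstice lynx", the head is "lynx" (specifically "solstice lynx") and the modifier is "cavern".
Within "solstice lynx", the head is "lynx" and the modifier is "solstice".
Within "mountain stone brewer", the head is "brewer" and the modifier is "mountain stone".
Within "mountain stone", the head is "stone" and the modifier is "mountain".
Putting it together: [[cavern [solstice lynx]] [[mountain stone] brewer]].

[[cavern [solstice lynx]] [[mountain stone] brewer]]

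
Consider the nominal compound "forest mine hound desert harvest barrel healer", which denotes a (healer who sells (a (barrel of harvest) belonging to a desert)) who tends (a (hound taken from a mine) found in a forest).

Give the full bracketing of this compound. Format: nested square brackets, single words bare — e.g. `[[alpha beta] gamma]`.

[[forest [mine hound]] [[desert [harvest barrel]] healer]]

At the top level: head "healer" (specifically "desert harvest barrel healer"); modifier "forest mine hound".
"forest mine hound" → head "hound" (specifically "mine hound"), modifier "forest".
"mine hound" → head "hound", modifier "mine".
"desert harvest barrel healer" → head "healer", modifier "desert harvest barrel".
"desert harvest barrel" → head "barrel" (specifically "harvest barrel"), modifier "desert".
"harvest barrel" → head "barrel", modifier "harvest".
Putting it together: [[forest [mine hound]] [[desert [harvest barrel]] healer]].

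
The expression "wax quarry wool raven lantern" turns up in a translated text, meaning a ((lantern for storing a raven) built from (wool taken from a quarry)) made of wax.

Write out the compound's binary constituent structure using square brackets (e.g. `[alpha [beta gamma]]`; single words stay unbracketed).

[wax [[quarry wool] [raven lantern]]]

Whole compound: head "lantern" (specifically "quarry wool raven lantern"), modifier "wax".
"quarry wool raven lantern" → head "lantern" (specifically "raven lantern"), modifier "quarry wool".
"quarry wool" → head "wool", modifier "quarry".
"raven lantern" → head "lantern", modifier "raven".
So the structure is [wax [[quarry wool] [raven lantern]]].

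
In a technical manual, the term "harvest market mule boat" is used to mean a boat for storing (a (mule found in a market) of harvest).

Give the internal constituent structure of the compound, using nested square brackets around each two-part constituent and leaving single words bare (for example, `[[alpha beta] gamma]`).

Whole compound: head "boat", modifier "harvest market mule".
Within "harvest market mule", the head is "mule" (specifically "market mule") and the modifier is "harvest".
Within "market mule", the head is "mule" and the modifier is "market".
Assembled: [[harvest [market mule]] boat].

[[harvest [market mule]] boat]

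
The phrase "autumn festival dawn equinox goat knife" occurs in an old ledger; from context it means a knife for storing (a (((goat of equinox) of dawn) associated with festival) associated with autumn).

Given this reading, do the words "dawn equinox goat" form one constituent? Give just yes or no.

The paraphrase groups the words so that "dawn equinox goat" is one unit: it corresponds to a single parenthesized sub-phrase.
The full structure is [[autumn [festival [dawn [equinox goat]]]] knife], in which [dawn equinox goat] is a constituent.

yes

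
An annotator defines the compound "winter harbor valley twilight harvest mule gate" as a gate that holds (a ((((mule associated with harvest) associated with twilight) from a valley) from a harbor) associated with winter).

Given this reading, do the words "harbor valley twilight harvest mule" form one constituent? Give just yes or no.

The paraphrase groups the words so that "harbor valley twilight harvest mule" is one unit: it corresponds to a single parenthesized sub-phrase.
The full structure is [[winter [harbor [valley [twilight [harvest mule]]]]] gate], in which [harbor valley twilight harvest mule] is a constituent.

yes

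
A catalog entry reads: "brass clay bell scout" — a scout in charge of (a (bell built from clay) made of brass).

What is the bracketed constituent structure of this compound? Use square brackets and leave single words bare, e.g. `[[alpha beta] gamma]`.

Overall it is a kind of scout; the modifier is "brass clay bell".
"brass clay bell" → head "bell" (specifically "clay bell"), modifier "brass".
"clay bell" → head "bell", modifier "clay".
Assembled: [[brass [clay bell]] scout].

[[brass [clay bell]] scout]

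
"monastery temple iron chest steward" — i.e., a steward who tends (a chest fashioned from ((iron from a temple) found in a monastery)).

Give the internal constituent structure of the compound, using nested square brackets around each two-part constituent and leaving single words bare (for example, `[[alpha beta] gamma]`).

At the top level: head "steward"; modifier "monastery temple iron chest".
"monastery temple iron chest" → head "chest", modifier "monastery temple iron".
"monastery temple iron" → head "iron" (specifically "temple iron"), modifier "monastery".
"temple iron" → head "iron", modifier "temple".
Assembled: [[[monastery [temple iron]] chest] steward].

[[[monastery [temple iron]] chest] steward]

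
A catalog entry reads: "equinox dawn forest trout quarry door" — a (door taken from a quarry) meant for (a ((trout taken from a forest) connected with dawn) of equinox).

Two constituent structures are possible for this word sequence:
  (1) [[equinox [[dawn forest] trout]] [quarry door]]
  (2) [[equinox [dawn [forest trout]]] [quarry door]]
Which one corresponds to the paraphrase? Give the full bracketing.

[[equinox [dawn [forest trout]]] [quarry door]]

The paraphrase's head is the "door" part ("quarry door"); its modifier is "equinox dawn forest trout".
That top-level split, carried through the inner groups, gives [[equinox [dawn [forest trout]]] [quarry door]].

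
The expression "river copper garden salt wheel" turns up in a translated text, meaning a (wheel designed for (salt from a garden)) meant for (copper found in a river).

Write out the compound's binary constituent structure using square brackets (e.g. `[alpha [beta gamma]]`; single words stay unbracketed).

Overall it is a kind of wheel (specifically "garden salt wheel"); the modifier is "river copper".
"river copper" → head "copper", modifier "river".
"garden salt wheel" → head "wheel", modifier "garden salt".
"garden salt" → head "salt", modifier "garden".
So the structure is [[river copper] [[garden salt] wheel]].

[[river copper] [[garden salt] wheel]]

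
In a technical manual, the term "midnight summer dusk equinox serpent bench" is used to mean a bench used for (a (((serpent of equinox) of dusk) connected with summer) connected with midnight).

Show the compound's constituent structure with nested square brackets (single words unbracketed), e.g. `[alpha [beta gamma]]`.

[[midnight [summer [dusk [equinox serpent]]]] bench]

Overall it is a kind of bench; the modifier is "midnight summer dusk equinox serpent".
"midnight summer dusk equinox serpent" → head "serpent" (specifically "summer dusk equinox serpent"), modifier "midnight".
"summer dusk equinox serpent" → head "serpent" (specifically "dusk equinox serpent"), modifier "summer".
"dusk equinox serpent" → head "serpent" (specifically "equinox serpent"), modifier "dusk".
"equinox serpent" → head "serpent", modifier "equinox".
Putting it together: [[midnight [summer [dusk [equinox serpent]]]] bench].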